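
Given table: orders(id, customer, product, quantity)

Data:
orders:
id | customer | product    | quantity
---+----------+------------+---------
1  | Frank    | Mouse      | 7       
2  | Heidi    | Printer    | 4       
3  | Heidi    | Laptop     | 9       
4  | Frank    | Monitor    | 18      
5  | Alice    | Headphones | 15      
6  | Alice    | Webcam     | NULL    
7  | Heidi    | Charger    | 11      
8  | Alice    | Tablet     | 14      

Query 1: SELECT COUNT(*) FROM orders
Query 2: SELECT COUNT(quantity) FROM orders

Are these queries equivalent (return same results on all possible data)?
No, not equivalent

Query 1 returns: [(8,)]
Query 2 returns: [(7,)]

Reason: COUNT(*) includes NULLs, COUNT(column) excludes them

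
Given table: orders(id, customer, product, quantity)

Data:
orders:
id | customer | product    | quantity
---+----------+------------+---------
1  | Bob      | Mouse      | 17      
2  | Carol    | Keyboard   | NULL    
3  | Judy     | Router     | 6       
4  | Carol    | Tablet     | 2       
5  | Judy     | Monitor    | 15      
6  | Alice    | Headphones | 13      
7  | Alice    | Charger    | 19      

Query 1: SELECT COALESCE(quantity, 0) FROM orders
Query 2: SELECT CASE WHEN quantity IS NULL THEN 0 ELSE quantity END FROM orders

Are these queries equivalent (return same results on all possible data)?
Yes, equivalent

Both queries return: [(0,), (2,), (6,), (13,), (15,), (17,), (19,)]

Reason: COALESCE vs CASE for NULL handling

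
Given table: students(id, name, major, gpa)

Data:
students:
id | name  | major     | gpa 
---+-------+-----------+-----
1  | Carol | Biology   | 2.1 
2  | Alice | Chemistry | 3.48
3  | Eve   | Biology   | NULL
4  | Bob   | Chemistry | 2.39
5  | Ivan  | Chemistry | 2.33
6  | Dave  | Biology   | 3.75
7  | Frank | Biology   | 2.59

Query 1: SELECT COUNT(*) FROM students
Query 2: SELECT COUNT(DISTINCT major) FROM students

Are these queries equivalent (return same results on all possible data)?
No, not equivalent

Query 1 returns: [(7,)]
Query 2 returns: [(2,)]

Reason: COUNT(*) counts rows, COUNT(DISTINCT major) counts unique majors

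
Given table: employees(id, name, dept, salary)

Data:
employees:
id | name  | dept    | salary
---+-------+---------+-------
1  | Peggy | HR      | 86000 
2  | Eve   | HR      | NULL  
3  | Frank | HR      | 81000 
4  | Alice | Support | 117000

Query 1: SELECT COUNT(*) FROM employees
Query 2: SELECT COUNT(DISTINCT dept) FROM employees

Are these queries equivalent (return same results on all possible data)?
No, not equivalent

Query 1 returns: [(4,)]
Query 2 returns: [(2,)]

Reason: COUNT(*) counts rows, COUNT(DISTINCT dept) counts unique depts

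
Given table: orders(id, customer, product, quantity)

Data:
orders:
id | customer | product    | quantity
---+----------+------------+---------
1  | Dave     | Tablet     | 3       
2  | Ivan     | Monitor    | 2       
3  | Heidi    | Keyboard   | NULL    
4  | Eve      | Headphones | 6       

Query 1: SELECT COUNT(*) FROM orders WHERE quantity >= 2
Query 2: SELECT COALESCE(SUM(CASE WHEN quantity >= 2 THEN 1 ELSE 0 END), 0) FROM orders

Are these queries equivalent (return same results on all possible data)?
Yes, equivalent

Both queries return: [(3,)]

Reason: COUNT with WHERE vs conditional SUM (COALESCE handles empty-table NULL)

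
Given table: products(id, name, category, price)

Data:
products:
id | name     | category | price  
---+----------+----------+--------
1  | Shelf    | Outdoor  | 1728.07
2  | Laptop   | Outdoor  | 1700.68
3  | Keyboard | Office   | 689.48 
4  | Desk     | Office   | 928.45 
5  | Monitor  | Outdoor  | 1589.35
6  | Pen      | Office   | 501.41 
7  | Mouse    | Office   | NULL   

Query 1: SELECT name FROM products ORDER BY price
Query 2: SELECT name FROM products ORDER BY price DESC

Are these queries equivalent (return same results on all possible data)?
No, not equivalent

Query 1 returns: [('Mouse',), ('Pen',), ('Keyboard',), ('Desk',), ('Monitor',), ('Laptop',), ('Shelf',)]
Query 2 returns: [('Shelf',), ('Laptop',), ('Monitor',), ('Desk',), ('Keyboard',), ('Pen',), ('Mouse',)]

Reason: ASC vs DESC gives opposite ordering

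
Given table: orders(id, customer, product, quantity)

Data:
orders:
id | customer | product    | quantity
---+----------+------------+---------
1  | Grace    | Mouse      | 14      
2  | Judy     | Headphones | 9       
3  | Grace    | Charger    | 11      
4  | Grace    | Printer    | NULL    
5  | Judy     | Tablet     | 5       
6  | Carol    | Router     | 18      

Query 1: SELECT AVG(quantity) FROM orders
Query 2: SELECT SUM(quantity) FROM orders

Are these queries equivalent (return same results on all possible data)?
No, not equivalent

Query 1 returns: [(11.4,)]
Query 2 returns: [(57,)]

Reason: AVG vs SUM give different aggregate values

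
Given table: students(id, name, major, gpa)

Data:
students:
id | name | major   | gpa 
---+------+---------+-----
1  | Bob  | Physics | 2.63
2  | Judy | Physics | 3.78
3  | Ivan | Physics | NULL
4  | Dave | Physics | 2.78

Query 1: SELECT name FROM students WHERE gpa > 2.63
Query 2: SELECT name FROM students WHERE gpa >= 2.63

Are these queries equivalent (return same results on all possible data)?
No, not equivalent

Query 1 returns: [('Judy',), ('Dave',)]
Query 2 returns: [('Bob',), ('Judy',), ('Dave',)]

Reason: > vs >= gives different results when gpa = 2.63 exists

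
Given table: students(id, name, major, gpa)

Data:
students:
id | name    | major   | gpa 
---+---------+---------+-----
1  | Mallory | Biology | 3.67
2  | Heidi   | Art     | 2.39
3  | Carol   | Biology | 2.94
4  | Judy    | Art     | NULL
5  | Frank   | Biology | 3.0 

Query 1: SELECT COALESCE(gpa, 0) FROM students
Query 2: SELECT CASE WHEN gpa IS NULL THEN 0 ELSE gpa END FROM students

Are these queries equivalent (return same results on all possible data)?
Yes, equivalent

Both queries return: [(0,), (2.39,), (2.94,), (3.0,), (3.67,)]

Reason: COALESCE vs CASE for NULL handling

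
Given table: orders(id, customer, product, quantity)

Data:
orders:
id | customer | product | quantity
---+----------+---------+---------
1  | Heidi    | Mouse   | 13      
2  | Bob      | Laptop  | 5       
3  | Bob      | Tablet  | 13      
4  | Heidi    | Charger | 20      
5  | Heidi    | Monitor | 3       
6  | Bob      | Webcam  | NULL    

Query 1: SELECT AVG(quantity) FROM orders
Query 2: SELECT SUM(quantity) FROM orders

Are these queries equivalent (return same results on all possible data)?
No, not equivalent

Query 1 returns: [(10.8,)]
Query 2 returns: [(54,)]

Reason: AVG vs SUM give different aggregate values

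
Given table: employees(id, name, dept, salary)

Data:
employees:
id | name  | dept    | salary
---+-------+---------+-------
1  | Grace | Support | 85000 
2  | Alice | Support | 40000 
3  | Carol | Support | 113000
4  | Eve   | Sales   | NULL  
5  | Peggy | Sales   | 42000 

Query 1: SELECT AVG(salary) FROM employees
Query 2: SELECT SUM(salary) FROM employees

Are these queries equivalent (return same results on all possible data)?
No, not equivalent

Query 1 returns: [(70000.0,)]
Query 2 returns: [(280000,)]

Reason: AVG vs SUM give different aggregate values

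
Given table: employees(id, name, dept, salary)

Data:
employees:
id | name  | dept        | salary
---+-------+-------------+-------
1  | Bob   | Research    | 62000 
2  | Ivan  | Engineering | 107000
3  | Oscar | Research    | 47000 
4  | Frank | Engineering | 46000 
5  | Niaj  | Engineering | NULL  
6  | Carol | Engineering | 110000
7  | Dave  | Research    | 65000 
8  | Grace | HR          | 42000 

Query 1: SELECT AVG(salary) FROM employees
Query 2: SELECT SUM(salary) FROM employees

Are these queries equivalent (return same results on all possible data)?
No, not equivalent

Query 1 returns: [(68428.57142857143,)]
Query 2 returns: [(479000,)]

Reason: AVG vs SUM give different aggregate values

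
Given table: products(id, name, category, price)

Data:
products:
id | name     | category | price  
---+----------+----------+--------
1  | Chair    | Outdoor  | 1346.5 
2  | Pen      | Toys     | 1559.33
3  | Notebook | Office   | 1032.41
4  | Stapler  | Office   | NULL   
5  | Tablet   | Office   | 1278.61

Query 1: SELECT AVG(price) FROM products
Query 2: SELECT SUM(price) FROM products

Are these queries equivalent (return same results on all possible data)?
No, not equivalent

Query 1 returns: [(1304.2125,)]
Query 2 returns: [(5216.85,)]

Reason: AVG vs SUM give different aggregate values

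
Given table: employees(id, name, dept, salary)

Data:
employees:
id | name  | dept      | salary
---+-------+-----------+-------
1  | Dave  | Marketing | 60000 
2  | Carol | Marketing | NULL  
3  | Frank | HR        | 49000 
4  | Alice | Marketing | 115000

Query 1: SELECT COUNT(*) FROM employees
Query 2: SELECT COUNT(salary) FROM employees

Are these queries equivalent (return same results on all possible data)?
No, not equivalent

Query 1 returns: [(4,)]
Query 2 returns: [(3,)]

Reason: COUNT(*) includes NULLs, COUNT(column) excludes them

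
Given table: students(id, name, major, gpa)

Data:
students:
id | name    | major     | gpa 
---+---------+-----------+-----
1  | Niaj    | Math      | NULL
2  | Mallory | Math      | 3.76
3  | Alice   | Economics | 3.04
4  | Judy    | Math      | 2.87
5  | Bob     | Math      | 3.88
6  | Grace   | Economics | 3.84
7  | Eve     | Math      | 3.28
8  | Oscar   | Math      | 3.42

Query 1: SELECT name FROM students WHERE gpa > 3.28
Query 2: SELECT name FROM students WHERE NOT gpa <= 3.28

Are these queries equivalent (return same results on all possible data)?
Yes, equivalent

Both queries return: [('Bob',), ('Grace',), ('Mallory',), ('Oscar',)]

Reason: Both filter gpa > 3.28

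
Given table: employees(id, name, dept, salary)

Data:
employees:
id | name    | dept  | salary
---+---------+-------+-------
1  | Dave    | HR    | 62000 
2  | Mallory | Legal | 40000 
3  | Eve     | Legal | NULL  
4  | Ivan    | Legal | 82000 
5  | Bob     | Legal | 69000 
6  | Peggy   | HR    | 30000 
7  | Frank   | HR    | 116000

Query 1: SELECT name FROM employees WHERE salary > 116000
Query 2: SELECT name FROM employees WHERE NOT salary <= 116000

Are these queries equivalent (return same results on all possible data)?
Yes, equivalent

Both queries return: []

Reason: Both filter salary > 116000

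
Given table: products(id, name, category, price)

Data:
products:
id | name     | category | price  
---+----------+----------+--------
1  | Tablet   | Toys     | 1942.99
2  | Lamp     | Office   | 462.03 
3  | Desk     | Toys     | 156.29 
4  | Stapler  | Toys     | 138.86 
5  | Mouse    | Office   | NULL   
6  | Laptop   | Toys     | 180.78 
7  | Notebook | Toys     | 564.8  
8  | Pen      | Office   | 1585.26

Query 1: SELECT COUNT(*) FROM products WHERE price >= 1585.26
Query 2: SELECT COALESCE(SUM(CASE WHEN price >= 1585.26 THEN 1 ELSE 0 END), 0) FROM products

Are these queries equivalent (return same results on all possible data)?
Yes, equivalent

Both queries return: [(2,)]

Reason: COUNT with WHERE vs conditional SUM (COALESCE handles empty-table NULL)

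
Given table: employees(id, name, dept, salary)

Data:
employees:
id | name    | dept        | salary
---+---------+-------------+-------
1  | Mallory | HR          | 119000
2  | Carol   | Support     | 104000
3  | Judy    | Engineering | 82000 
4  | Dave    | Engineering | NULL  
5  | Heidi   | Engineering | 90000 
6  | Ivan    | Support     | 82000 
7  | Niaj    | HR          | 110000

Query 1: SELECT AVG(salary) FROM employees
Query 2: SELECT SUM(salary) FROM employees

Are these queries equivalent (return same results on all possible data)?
No, not equivalent

Query 1 returns: [(97833.33333333333,)]
Query 2 returns: [(587000,)]

Reason: AVG vs SUM give different aggregate values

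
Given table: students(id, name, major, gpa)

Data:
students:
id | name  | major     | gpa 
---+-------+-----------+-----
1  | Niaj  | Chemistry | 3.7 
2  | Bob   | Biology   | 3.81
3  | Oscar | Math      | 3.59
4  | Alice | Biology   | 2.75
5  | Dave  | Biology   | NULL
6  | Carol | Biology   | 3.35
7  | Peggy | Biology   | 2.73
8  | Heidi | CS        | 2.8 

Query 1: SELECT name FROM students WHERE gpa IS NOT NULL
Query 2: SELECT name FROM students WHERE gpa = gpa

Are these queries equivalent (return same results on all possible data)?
Yes, equivalent

Both queries return: [('Alice',), ('Bob',), ('Carol',), ('Heidi',), ('Niaj',), ('Oscar',), ('Peggy',)]

Reason: IS NOT NULL vs self-equality (both exclude NULLs)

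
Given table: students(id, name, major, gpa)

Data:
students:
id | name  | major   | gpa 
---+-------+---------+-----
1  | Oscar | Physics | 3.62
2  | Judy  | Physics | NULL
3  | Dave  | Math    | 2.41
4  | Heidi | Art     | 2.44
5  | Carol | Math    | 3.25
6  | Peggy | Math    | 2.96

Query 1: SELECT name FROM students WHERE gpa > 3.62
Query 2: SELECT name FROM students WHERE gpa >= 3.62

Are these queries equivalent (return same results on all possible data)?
No, not equivalent

Query 1 returns: []
Query 2 returns: [('Oscar',)]

Reason: > vs >= gives different results when gpa = 3.62 exists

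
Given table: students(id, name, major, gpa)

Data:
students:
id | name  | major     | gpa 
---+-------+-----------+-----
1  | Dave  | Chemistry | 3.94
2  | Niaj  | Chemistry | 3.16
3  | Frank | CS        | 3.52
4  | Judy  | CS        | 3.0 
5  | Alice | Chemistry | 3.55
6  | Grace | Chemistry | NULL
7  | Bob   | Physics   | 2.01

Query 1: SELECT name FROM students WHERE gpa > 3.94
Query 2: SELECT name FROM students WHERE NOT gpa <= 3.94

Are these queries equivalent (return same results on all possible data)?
Yes, equivalent

Both queries return: []

Reason: Both filter gpa > 3.94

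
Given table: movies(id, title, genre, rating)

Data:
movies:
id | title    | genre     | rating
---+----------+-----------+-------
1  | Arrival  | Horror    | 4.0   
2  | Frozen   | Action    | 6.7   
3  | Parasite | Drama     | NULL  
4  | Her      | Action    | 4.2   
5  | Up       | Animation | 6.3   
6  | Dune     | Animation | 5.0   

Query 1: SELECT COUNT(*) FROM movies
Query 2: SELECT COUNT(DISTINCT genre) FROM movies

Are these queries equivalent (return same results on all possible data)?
No, not equivalent

Query 1 returns: [(6,)]
Query 2 returns: [(4,)]

Reason: COUNT(*) counts rows, COUNT(DISTINCT genre) counts unique genres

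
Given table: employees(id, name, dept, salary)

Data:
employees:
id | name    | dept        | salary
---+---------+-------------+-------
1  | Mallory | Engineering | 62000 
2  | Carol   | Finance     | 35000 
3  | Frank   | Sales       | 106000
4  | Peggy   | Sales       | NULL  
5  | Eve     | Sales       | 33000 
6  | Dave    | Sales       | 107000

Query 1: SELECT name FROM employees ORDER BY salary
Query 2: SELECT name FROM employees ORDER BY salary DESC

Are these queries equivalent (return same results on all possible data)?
No, not equivalent

Query 1 returns: [('Peggy',), ('Eve',), ('Carol',), ('Mallory',), ('Frank',), ('Dave',)]
Query 2 returns: [('Dave',), ('Frank',), ('Mallory',), ('Carol',), ('Eve',), ('Peggy',)]

Reason: ASC vs DESC gives opposite ordering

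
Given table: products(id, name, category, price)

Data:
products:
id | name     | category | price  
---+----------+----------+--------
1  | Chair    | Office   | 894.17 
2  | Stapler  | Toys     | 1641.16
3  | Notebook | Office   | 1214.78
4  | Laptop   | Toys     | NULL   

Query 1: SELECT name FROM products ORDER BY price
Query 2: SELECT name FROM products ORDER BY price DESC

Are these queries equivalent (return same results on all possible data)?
No, not equivalent

Query 1 returns: [('Laptop',), ('Chair',), ('Notebook',), ('Stapler',)]
Query 2 returns: [('Stapler',), ('Notebook',), ('Chair',), ('Laptop',)]

Reason: ASC vs DESC gives opposite ordering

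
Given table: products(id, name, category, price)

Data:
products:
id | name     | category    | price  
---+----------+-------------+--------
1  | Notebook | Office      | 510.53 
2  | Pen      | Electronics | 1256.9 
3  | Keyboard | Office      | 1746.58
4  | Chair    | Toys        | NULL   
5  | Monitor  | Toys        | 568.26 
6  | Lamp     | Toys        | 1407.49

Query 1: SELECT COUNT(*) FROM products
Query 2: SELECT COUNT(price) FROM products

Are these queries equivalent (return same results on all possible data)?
No, not equivalent

Query 1 returns: [(6,)]
Query 2 returns: [(5,)]

Reason: COUNT(*) includes NULLs, COUNT(column) excludes them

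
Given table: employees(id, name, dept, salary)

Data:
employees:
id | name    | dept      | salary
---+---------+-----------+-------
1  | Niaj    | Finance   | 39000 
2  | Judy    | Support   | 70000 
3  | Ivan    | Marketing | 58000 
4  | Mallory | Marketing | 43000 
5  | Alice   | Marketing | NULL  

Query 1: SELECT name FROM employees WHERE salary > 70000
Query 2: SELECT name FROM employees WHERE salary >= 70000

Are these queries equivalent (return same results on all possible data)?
No, not equivalent

Query 1 returns: []
Query 2 returns: [('Judy',)]

Reason: > vs >= gives different results when salary = 70000 exists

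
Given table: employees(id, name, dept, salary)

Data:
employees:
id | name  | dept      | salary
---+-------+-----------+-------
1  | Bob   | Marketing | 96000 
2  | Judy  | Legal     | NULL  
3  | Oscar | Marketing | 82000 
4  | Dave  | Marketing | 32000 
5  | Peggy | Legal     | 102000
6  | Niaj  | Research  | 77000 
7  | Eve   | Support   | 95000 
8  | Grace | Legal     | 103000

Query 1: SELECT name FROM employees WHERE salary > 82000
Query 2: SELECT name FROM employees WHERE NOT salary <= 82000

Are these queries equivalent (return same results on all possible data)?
Yes, equivalent

Both queries return: [('Bob',), ('Eve',), ('Grace',), ('Peggy',)]

Reason: Both filter salary > 82000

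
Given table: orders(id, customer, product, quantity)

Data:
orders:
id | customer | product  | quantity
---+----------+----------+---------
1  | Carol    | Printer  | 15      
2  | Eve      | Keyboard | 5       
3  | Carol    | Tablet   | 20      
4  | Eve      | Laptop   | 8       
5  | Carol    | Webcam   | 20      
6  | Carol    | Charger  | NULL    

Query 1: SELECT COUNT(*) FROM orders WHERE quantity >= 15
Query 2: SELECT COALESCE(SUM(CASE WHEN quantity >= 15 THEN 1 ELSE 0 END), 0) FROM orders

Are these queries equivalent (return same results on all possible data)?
Yes, equivalent

Both queries return: [(3,)]

Reason: COUNT with WHERE vs conditional SUM (COALESCE handles empty-table NULL)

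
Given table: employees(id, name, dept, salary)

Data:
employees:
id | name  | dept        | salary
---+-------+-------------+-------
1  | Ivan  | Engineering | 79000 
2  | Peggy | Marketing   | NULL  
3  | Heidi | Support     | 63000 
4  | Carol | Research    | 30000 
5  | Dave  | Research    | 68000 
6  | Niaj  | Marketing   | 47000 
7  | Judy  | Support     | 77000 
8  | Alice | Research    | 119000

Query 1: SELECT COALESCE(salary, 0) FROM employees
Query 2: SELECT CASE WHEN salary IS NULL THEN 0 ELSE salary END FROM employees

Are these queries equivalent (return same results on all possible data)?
Yes, equivalent

Both queries return: [(0,), (30000,), (47000,), (63000,), (68000,), (77000,), (79000,), (119000,)]

Reason: COALESCE vs CASE for NULL handling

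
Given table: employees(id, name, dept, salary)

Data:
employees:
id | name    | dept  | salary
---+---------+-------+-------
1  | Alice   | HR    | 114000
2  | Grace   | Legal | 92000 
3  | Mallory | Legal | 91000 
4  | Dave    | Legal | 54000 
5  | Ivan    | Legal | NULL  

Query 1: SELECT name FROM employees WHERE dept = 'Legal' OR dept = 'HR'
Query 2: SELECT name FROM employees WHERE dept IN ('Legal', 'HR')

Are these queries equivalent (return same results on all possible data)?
Yes, equivalent

Both queries return: [('Alice',), ('Dave',), ('Grace',), ('Ivan',), ('Mallory',)]

Reason: OR vs IN are equivalent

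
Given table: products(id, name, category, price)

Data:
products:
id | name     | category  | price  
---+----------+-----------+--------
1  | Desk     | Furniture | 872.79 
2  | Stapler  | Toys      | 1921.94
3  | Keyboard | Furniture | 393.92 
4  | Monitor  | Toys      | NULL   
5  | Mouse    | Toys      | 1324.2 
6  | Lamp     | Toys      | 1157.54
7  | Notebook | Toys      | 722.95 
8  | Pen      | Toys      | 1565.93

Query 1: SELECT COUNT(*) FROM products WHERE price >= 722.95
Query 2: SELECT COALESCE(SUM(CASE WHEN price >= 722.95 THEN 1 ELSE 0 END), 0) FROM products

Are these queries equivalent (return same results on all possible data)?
Yes, equivalent

Both queries return: [(6,)]

Reason: COUNT with WHERE vs conditional SUM (COALESCE handles empty-table NULL)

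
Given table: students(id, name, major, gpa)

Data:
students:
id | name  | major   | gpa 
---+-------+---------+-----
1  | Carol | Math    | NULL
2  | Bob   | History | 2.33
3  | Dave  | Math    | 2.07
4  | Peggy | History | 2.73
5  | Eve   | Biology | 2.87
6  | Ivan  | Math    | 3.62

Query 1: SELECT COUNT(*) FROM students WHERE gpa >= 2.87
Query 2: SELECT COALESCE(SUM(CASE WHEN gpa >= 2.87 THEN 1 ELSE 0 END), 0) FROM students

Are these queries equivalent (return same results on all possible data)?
Yes, equivalent

Both queries return: [(2,)]

Reason: COUNT with WHERE vs conditional SUM (COALESCE handles empty-table NULL)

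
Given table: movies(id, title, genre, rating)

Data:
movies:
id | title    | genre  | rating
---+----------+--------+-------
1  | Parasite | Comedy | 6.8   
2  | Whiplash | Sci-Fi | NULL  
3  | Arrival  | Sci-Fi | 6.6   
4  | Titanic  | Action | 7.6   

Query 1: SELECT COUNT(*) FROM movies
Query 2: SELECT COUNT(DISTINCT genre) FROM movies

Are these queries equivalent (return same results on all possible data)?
No, not equivalent

Query 1 returns: [(4,)]
Query 2 returns: [(3,)]

Reason: COUNT(*) counts rows, COUNT(DISTINCT genre) counts unique genres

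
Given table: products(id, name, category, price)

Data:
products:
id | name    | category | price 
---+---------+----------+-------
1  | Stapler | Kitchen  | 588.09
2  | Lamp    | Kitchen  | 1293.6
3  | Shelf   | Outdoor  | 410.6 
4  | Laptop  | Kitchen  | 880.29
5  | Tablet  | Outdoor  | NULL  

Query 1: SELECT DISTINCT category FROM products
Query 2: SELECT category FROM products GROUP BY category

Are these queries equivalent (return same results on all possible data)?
Yes, equivalent

Both queries return: [('Kitchen',), ('Outdoor',)]

Reason: Both get unique categorys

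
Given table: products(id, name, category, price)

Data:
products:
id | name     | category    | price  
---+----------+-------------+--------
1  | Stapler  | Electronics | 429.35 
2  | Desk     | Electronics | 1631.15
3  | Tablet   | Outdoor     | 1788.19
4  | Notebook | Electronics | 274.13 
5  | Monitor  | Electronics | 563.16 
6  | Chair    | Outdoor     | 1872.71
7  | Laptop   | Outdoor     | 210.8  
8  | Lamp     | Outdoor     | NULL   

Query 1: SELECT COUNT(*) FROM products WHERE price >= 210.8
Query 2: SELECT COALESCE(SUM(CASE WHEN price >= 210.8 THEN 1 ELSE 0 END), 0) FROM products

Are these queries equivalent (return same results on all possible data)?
Yes, equivalent

Both queries return: [(7,)]

Reason: COUNT with WHERE vs conditional SUM (COALESCE handles empty-table NULL)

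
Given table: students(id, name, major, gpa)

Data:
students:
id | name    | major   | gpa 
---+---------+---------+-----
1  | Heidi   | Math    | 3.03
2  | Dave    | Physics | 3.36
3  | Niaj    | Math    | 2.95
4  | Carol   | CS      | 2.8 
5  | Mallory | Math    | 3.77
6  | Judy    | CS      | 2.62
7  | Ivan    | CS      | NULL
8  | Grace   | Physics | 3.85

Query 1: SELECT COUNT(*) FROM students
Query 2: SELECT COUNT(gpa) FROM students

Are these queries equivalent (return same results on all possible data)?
No, not equivalent

Query 1 returns: [(8,)]
Query 2 returns: [(7,)]

Reason: COUNT(*) includes NULLs, COUNT(column) excludes them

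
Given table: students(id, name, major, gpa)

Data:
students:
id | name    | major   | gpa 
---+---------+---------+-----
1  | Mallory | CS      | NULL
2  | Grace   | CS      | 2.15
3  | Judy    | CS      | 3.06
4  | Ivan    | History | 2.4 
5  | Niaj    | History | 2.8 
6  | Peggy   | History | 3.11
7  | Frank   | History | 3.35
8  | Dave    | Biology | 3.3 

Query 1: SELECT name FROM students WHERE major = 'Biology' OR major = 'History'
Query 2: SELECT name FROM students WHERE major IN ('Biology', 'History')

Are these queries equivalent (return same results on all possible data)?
Yes, equivalent

Both queries return: [('Dave',), ('Frank',), ('Ivan',), ('Niaj',), ('Peggy',)]

Reason: OR vs IN are equivalent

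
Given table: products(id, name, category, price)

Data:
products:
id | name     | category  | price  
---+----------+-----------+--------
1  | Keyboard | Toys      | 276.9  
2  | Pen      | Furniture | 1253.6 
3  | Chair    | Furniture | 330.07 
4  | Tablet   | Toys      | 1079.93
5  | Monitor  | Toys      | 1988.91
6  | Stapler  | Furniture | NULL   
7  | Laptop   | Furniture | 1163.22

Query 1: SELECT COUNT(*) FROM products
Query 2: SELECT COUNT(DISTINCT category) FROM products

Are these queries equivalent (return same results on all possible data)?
No, not equivalent

Query 1 returns: [(7,)]
Query 2 returns: [(2,)]

Reason: COUNT(*) counts rows, COUNT(DISTINCT category) counts unique categorys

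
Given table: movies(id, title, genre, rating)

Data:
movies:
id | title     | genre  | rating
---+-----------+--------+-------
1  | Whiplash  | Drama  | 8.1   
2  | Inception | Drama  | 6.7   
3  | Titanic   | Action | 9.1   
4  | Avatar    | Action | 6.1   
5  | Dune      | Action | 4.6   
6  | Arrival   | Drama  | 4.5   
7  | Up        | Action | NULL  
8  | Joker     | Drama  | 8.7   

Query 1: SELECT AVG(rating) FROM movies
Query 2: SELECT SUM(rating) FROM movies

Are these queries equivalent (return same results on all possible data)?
No, not equivalent

Query 1 returns: [(6.828571428571428,)]
Query 2 returns: [(47.8,)]

Reason: AVG vs SUM give different aggregate values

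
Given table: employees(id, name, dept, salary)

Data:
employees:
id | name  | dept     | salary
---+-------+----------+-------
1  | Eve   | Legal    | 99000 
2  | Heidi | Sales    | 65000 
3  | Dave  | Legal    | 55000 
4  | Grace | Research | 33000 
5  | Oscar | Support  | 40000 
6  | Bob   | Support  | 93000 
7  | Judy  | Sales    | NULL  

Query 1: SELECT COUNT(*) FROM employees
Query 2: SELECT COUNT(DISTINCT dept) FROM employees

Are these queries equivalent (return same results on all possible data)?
No, not equivalent

Query 1 returns: [(7,)]
Query 2 returns: [(4,)]

Reason: COUNT(*) counts rows, COUNT(DISTINCT dept) counts unique depts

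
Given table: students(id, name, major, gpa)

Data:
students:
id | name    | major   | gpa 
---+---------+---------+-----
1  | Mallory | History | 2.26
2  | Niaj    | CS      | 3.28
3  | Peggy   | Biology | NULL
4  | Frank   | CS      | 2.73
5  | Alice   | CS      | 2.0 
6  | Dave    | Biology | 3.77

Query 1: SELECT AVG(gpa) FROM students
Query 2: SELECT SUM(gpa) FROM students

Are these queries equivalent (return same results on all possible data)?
No, not equivalent

Query 1 returns: [(2.808,)]
Query 2 returns: [(14.04,)]

Reason: AVG vs SUM give different aggregate values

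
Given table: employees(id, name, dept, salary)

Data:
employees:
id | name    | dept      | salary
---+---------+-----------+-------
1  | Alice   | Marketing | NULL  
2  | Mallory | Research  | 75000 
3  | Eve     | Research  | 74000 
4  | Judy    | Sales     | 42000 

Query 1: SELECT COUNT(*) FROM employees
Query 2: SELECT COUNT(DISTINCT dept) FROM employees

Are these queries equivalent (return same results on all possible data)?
No, not equivalent

Query 1 returns: [(4,)]
Query 2 returns: [(3,)]

Reason: COUNT(*) counts rows, COUNT(DISTINCT dept) counts unique depts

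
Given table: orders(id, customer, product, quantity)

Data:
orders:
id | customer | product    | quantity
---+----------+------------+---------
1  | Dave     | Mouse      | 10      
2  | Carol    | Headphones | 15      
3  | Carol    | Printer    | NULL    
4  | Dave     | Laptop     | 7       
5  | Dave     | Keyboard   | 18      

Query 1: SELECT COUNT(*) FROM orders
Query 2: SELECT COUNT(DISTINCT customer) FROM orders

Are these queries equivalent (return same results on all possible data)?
No, not equivalent

Query 1 returns: [(5,)]
Query 2 returns: [(2,)]

Reason: COUNT(*) counts rows, COUNT(DISTINCT customer) counts unique customers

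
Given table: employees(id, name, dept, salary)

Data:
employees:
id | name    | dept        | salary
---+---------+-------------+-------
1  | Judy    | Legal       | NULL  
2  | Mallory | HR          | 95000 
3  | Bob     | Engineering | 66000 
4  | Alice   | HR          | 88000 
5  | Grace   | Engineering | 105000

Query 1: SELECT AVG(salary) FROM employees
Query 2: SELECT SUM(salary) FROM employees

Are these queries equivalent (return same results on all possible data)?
No, not equivalent

Query 1 returns: [(88500.0,)]
Query 2 returns: [(354000,)]

Reason: AVG vs SUM give different aggregate values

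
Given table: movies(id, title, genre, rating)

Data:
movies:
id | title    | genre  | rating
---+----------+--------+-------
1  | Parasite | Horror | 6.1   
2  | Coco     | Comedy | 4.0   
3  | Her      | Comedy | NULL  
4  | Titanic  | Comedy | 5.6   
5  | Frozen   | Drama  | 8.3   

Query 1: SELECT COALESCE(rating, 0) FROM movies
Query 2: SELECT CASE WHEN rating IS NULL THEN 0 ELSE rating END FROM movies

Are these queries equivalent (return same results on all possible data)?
Yes, equivalent

Both queries return: [(0,), (4.0,), (5.6,), (6.1,), (8.3,)]

Reason: COALESCE vs CASE for NULL handling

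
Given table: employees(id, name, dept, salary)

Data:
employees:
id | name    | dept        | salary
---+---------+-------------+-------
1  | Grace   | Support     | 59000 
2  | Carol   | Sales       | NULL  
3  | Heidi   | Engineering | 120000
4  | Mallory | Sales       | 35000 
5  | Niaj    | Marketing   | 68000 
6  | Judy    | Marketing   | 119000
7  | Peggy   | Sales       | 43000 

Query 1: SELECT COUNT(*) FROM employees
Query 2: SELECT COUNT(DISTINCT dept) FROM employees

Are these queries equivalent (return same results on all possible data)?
No, not equivalent

Query 1 returns: [(7,)]
Query 2 returns: [(4,)]

Reason: COUNT(*) counts rows, COUNT(DISTINCT dept) counts unique depts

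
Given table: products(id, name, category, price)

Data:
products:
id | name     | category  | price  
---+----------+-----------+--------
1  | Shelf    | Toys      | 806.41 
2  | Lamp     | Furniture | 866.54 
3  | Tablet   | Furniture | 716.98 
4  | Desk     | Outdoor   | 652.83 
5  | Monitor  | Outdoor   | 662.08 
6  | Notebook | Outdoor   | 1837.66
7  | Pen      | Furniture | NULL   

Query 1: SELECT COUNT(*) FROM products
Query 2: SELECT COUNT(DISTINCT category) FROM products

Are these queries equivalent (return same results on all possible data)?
No, not equivalent

Query 1 returns: [(7,)]
Query 2 returns: [(3,)]

Reason: COUNT(*) counts rows, COUNT(DISTINCT category) counts unique categorys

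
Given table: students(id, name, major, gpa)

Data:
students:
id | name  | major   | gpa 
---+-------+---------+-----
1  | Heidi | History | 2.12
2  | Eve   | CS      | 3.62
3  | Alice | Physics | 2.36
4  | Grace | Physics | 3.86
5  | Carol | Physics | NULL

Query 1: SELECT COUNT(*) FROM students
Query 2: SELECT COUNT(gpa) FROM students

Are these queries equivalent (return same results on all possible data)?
No, not equivalent

Query 1 returns: [(5,)]
Query 2 returns: [(4,)]

Reason: COUNT(*) includes NULLs, COUNT(column) excludes them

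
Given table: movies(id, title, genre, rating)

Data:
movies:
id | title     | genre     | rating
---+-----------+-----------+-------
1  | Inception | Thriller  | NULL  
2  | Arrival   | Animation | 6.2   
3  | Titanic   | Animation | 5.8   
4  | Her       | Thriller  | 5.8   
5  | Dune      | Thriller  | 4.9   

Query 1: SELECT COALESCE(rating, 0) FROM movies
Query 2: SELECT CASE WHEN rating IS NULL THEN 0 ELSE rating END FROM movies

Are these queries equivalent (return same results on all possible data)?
Yes, equivalent

Both queries return: [(0,), (4.9,), (5.8,), (5.8,), (6.2,)]

Reason: COALESCE vs CASE for NULL handling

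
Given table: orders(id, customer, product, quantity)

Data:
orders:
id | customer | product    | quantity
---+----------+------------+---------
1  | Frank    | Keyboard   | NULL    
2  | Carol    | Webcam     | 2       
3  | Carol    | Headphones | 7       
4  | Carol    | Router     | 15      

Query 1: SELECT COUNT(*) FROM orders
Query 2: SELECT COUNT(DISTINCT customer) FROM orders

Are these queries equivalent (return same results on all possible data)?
No, not equivalent

Query 1 returns: [(4,)]
Query 2 returns: [(2,)]

Reason: COUNT(*) counts rows, COUNT(DISTINCT customer) counts unique customers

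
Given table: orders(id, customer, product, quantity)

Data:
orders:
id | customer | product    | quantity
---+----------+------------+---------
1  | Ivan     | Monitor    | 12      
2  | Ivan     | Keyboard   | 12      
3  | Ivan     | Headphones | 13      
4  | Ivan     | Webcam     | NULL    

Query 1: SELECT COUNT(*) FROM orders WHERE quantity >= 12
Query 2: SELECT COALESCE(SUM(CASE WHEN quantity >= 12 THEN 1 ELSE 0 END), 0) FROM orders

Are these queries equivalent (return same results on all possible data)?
Yes, equivalent

Both queries return: [(3,)]

Reason: COUNT with WHERE vs conditional SUM (COALESCE handles empty-table NULL)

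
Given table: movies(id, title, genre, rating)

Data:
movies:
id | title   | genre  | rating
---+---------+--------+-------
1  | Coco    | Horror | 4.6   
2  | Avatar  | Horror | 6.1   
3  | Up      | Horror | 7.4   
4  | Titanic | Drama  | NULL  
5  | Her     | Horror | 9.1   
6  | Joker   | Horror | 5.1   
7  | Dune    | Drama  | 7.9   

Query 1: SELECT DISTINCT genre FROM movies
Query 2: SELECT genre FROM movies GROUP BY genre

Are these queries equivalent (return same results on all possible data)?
Yes, equivalent

Both queries return: [('Drama',), ('Horror',)]

Reason: Both get unique genres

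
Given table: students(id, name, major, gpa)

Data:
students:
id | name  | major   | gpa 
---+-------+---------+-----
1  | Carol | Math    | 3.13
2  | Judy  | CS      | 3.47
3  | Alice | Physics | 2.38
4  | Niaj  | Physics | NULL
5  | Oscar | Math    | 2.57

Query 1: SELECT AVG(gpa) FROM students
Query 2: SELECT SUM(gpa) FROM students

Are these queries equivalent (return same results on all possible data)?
No, not equivalent

Query 1 returns: [(2.8875,)]
Query 2 returns: [(11.55,)]

Reason: AVG vs SUM give different aggregate values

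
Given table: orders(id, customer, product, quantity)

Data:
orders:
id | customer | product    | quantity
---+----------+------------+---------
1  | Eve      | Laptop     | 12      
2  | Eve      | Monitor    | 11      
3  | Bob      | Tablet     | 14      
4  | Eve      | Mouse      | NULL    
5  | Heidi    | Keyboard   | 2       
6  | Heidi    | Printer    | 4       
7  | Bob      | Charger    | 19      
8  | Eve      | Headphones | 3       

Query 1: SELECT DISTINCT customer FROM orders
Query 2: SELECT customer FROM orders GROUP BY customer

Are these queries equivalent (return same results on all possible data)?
Yes, equivalent

Both queries return: [('Bob',), ('Eve',), ('Heidi',)]

Reason: Both get unique customers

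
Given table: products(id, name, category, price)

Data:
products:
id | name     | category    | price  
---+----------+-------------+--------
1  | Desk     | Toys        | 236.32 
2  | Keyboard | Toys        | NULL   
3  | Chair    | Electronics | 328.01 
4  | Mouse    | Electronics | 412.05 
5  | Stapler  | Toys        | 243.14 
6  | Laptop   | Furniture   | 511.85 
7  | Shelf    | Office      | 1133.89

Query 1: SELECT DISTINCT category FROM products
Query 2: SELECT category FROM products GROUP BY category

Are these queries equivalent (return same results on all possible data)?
Yes, equivalent

Both queries return: [('Electronics',), ('Furniture',), ('Office',), ('Toys',)]

Reason: Both get unique categorys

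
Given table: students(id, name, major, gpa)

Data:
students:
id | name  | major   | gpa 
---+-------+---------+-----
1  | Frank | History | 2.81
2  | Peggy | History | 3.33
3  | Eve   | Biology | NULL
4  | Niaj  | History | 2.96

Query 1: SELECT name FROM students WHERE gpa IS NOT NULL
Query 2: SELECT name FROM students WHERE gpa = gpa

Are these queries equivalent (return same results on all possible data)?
Yes, equivalent

Both queries return: [('Frank',), ('Niaj',), ('Peggy',)]

Reason: IS NOT NULL vs self-equality (both exclude NULLs)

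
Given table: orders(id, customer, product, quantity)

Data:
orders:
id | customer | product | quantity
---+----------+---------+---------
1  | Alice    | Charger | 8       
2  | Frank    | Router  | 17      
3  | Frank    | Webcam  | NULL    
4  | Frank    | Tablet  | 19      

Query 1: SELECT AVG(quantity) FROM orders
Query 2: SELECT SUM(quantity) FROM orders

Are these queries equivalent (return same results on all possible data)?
No, not equivalent

Query 1 returns: [(14.666666666666666,)]
Query 2 returns: [(44,)]

Reason: AVG vs SUM give different aggregate values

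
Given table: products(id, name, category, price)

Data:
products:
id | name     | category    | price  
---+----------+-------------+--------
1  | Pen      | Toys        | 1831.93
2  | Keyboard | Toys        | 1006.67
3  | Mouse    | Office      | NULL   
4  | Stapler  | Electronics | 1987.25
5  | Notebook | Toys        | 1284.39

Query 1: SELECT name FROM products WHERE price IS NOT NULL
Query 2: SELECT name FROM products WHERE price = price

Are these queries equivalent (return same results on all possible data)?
Yes, equivalent

Both queries return: [('Keyboard',), ('Notebook',), ('Pen',), ('Stapler',)]

Reason: IS NOT NULL vs self-equality (both exclude NULLs)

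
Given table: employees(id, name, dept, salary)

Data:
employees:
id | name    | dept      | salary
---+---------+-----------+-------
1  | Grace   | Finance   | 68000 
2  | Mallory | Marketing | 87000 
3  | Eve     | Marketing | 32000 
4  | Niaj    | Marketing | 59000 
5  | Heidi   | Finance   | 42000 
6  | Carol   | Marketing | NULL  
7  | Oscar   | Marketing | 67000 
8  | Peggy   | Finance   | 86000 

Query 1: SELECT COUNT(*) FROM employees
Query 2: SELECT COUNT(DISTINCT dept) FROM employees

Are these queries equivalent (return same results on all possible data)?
No, not equivalent

Query 1 returns: [(8,)]
Query 2 returns: [(2,)]

Reason: COUNT(*) counts rows, COUNT(DISTINCT dept) counts unique depts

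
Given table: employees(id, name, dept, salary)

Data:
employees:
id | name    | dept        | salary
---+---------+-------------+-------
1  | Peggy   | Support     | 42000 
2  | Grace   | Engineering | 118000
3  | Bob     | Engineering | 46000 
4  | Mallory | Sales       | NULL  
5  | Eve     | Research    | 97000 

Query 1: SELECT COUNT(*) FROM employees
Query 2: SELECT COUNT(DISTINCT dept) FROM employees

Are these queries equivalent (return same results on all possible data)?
No, not equivalent

Query 1 returns: [(5,)]
Query 2 returns: [(4,)]

Reason: COUNT(*) counts rows, COUNT(DISTINCT dept) counts unique depts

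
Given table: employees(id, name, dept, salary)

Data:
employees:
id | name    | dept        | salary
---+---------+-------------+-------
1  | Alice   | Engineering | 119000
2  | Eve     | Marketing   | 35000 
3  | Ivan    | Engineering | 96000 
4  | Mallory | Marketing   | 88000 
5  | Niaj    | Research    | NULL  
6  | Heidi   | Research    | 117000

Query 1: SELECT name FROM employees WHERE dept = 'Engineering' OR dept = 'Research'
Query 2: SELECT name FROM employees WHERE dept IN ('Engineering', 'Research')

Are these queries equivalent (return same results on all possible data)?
Yes, equivalent

Both queries return: [('Alice',), ('Heidi',), ('Ivan',), ('Niaj',)]

Reason: OR vs IN are equivalent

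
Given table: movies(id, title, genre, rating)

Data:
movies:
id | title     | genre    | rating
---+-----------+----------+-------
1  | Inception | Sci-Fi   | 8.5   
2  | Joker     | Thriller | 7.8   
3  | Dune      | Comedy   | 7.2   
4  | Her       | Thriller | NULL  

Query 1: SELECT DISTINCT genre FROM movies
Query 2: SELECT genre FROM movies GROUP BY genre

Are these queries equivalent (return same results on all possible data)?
Yes, equivalent

Both queries return: [('Comedy',), ('Sci-Fi',), ('Thriller',)]

Reason: Both get unique genres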